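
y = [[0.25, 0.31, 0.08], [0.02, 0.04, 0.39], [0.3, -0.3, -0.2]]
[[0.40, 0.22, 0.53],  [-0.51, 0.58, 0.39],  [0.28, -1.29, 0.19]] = y @[[0.91, -1.67, 1.51], [0.94, 1.70, 0.27], [-1.46, 1.39, 0.89]]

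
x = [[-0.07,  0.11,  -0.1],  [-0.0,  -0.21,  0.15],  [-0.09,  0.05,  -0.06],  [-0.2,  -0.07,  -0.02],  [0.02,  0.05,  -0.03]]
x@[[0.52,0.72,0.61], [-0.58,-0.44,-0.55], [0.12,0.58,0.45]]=[[-0.11, -0.16, -0.15],  [0.14, 0.18, 0.18],  [-0.08, -0.12, -0.11],  [-0.07, -0.12, -0.09],  [-0.02, -0.02, -0.03]]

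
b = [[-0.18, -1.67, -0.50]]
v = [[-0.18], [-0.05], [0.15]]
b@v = [[0.04]]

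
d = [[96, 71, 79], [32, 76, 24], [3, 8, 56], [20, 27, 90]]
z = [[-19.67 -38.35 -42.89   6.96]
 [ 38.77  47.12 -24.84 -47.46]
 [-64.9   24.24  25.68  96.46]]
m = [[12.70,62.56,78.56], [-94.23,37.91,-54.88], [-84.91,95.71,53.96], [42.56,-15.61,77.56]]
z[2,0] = -64.9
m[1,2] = -54.88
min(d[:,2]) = 24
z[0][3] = 6.96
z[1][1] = 47.12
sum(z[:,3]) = 55.959999999999994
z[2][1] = 24.24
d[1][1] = 76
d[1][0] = 32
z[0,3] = 6.96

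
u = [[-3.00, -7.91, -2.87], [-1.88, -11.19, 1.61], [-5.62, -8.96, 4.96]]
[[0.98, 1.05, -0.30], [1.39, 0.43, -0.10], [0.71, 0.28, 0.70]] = u @ [[0.07, -0.11, -0.10], [-0.14, -0.04, 0.04], [-0.03, -0.14, 0.10]]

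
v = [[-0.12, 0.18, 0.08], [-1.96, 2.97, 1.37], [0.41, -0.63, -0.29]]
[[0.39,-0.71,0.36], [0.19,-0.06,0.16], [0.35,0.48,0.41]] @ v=[[1.49, -2.27, -1.05], [0.16, -0.24, -0.11], [-0.81, 1.23, 0.57]]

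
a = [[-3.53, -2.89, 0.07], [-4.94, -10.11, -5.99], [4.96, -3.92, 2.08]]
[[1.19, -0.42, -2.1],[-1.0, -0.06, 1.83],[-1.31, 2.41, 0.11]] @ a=[[-12.54,9.04,-1.77],[12.9,-3.68,4.1],[-6.74,-21.01,-14.30]]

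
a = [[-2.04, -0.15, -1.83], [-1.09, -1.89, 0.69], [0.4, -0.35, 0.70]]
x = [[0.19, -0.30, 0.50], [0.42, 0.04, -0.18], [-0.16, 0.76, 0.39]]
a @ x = [[-0.16, -0.78, -1.71], [-1.11, 0.78, 0.06], [-0.18, 0.40, 0.54]]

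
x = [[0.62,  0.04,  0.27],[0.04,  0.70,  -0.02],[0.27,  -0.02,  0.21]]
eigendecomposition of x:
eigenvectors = [[-0.45, 0.83, 0.33], [0.06, 0.39, -0.92], [0.89, 0.39, 0.22]]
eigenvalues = [0.07, 0.77, 0.69]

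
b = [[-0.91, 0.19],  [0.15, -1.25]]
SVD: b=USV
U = [[-0.39, 0.92], [0.92, 0.39]]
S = [1.32, 0.84]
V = [[0.37,-0.93],[-0.93,-0.37]]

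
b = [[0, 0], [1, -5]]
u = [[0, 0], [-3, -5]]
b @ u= [[0, 0], [15, 25]]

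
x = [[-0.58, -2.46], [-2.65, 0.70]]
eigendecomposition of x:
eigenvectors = [[-0.78, 0.6], [-0.63, -0.80]]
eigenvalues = [-2.57, 2.69]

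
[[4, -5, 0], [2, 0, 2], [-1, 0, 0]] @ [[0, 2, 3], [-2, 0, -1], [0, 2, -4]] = [[10, 8, 17], [0, 8, -2], [0, -2, -3]]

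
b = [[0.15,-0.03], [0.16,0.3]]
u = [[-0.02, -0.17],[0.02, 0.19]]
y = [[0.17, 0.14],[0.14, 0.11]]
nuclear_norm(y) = 0.29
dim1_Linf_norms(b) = [0.15, 0.3]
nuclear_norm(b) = 0.49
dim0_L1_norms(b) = [0.31, 0.33]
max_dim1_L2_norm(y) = 0.22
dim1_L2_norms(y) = [0.22, 0.18]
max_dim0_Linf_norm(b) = 0.3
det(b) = 0.05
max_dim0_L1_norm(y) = 0.31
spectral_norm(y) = 0.28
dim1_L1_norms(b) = [0.18, 0.46]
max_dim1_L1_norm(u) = 0.21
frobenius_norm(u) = 0.26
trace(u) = 0.17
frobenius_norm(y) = 0.28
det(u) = -0.00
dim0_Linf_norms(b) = [0.16, 0.3]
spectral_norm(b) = 0.34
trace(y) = 0.28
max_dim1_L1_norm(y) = 0.31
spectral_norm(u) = 0.26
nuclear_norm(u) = 0.26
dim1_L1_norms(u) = [0.19, 0.21]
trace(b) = 0.45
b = u + y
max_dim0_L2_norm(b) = 0.3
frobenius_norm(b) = 0.37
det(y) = -0.00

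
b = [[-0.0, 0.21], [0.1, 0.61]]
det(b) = -0.021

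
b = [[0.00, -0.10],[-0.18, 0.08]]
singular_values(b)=[0.2, 0.09]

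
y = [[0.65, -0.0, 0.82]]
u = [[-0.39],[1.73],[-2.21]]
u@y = [[-0.25, 0.0, -0.32], [1.12, 0.00, 1.42], [-1.44, 0.00, -1.81]]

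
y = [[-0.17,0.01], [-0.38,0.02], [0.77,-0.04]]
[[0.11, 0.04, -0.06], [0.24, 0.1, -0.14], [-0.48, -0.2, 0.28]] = y @ [[-0.63, -0.26, 0.38], [-0.13, 0.01, 0.22]]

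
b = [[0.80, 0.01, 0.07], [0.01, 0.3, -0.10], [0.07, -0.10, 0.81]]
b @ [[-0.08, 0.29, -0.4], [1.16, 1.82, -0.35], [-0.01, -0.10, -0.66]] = [[-0.05, 0.24, -0.37], [0.35, 0.56, -0.04], [-0.13, -0.24, -0.53]]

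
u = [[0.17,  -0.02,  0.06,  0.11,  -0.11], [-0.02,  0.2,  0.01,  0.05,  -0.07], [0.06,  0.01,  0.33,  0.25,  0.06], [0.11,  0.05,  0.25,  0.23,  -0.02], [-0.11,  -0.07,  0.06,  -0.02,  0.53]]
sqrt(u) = [[0.36, -0.05, 0.02, 0.15, -0.1], [-0.05, 0.43, -0.01, 0.08, -0.06], [0.02, -0.01, 0.48, 0.31, 0.06], [0.15, 0.08, 0.31, 0.32, -0.02], [-0.10, -0.06, 0.06, -0.02, 0.72]]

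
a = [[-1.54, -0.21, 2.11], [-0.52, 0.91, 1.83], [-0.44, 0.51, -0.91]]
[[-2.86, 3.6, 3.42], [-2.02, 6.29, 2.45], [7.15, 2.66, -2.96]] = a@ [[-4.05, -2.11, 0.91], [3.45, 4.48, -1.15], [-3.97, 0.61, 2.17]]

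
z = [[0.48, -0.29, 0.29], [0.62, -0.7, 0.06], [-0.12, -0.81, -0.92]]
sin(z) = [[0.49, -0.33, 0.27], [0.61, -0.67, 0.08], [-0.2, -0.58, -0.80]]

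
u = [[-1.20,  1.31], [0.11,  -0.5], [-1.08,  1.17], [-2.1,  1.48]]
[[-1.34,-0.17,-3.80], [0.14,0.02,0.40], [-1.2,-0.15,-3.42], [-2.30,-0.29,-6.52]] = u @ [[1.06, 0.13, 3.00], [-0.05, -0.01, -0.15]]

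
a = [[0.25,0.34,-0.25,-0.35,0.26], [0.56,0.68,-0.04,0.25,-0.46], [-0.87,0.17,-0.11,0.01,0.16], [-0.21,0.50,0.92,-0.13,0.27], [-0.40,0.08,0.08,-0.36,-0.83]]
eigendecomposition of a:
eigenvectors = [[(0.33+0j),-0.19+0.00j,0.25+0.27j,0.25-0.27j,(-0.3+0j)], [(0.91+0j),(0.65+0j),(-0.28-0.11j),-0.28+0.11j,(0.26+0j)], [-0.13+0.00j,(0.3+0j),0.01+0.44j,0.01-0.44j,-0.59+0.00j], [(0.22+0j),(0.67+0j),(0.6+0j),(0.6-0j),0.24+0.00j], [-0.08+0.00j,(-0.06+0j),-0.28+0.39j,(-0.28-0.39j),0.66+0.00j]]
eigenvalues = [(0.99+0j), (0.8+0j), (-0.56+0.67j), (-0.56-0.67j), (-0.82+0j)]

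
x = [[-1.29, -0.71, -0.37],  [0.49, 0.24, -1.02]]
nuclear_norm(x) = 2.66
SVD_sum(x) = [[-1.29, -0.7, 0.01],  [0.49, 0.26, -0.0]] + [[0.0, -0.01, -0.38],[0.00, -0.02, -1.02]]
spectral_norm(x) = 1.57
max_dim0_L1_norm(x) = 1.78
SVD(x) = [[-0.94, 0.35],[0.35, 0.94]] @ diag([1.5701601723241572, 1.0852635777759119]) @ [[0.88, 0.48, -0.01],[0.0, -0.02, -1.0]]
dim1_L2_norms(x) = [1.52, 1.16]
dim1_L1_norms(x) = [2.37, 1.75]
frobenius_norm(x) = 1.91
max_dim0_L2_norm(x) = 1.38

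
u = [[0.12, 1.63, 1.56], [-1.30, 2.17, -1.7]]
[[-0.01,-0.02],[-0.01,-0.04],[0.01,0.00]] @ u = [[0.02,-0.06,0.02], [0.05,-0.1,0.05], [0.00,0.02,0.02]]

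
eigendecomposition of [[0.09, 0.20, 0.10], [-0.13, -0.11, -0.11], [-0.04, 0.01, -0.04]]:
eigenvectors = [[0.76+0.00j,0.76-0.00j,-0.60+0.00j],[(-0.43+0.43j),-0.43-0.43j,(-0.09+0j)],[0.00+0.24j,-0.24j,(0.79+0j)]]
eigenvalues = [(-0.02+0.14j), (-0.02-0.14j), (-0.01+0j)]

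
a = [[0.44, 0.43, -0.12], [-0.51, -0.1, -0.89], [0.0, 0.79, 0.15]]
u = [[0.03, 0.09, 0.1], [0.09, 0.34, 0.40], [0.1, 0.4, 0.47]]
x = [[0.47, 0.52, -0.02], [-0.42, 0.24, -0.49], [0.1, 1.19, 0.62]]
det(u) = -0.00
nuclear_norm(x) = 2.60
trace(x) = 1.33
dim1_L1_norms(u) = [0.22, 0.83, 0.97]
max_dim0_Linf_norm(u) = 0.47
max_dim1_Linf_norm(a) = 0.89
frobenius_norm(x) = 1.67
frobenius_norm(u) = 0.83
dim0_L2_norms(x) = [0.64, 1.32, 0.79]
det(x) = 0.46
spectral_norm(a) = 1.12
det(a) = 0.38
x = a + u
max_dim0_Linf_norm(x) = 1.19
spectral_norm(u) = 0.83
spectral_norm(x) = 1.44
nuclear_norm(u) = 0.84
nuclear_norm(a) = 2.36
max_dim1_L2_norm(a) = 1.03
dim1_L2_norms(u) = [0.14, 0.53, 0.63]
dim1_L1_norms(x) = [1.01, 1.15, 1.91]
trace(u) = 0.84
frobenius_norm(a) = 1.45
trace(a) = 0.49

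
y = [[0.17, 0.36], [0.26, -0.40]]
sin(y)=[[0.17, 0.35], [0.25, -0.38]]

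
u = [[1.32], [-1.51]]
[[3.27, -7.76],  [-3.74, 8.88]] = u @[[2.48, -5.88]]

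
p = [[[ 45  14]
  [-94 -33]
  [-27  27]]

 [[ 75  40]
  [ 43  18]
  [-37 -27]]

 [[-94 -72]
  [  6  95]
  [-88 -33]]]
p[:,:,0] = [[45, -94, -27], [75, 43, -37], [-94, 6, -88]]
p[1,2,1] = -27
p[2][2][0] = -88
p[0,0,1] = 14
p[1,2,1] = -27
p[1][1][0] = 43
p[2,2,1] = -33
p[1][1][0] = 43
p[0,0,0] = 45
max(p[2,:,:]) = 95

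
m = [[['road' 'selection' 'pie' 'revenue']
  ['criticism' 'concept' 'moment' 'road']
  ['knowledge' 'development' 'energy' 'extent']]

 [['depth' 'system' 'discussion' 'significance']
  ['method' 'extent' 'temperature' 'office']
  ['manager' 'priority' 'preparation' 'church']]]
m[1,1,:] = ['method', 'extent', 'temperature', 'office']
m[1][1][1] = 'extent'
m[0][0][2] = 'pie'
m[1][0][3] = 'significance'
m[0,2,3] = 'extent'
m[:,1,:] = [['criticism', 'concept', 'moment', 'road'], ['method', 'extent', 'temperature', 'office']]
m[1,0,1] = 'system'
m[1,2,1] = 'priority'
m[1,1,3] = 'office'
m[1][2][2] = 'preparation'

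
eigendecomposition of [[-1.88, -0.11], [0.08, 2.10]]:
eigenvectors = [[-1.00, 0.03], [0.02, -1.0]]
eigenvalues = [-1.88, 2.1]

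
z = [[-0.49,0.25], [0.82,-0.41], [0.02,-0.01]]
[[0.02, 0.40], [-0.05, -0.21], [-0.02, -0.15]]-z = [[0.51, 0.15], [-0.87, 0.2], [-0.04, -0.14]]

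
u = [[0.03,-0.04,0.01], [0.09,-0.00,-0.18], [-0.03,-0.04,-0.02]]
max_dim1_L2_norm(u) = 0.2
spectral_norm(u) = 0.20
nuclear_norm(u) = 0.31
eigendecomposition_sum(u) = [[0.01+0.04j,-0.02+0.01j,0.02-0.03j], [(0.04-0.04j),0.02+0.01j,(-0.05-0.01j)], [-0.02+0.02j,(-0.01-0.01j),0.02+0.00j]] + [[0.01-0.04j, -0.02-0.01j, 0.02+0.03j], [(0.04+0.04j), (0.02-0.01j), -0.05+0.01j], [-0.02-0.02j, (-0.01+0.01j), (0.02-0j)]] + [[0.00-0.00j, -0.01-0.00j, (-0.02+0j)], [0.00-0.00j, (-0.04-0j), -0.09+0.00j], [-0j, (-0.02-0j), (-0.06+0j)]]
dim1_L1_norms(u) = [0.08, 0.27, 0.09]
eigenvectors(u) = [[(-0.2+0.53j), (-0.2-0.53j), (0.22+0j)], [0.76+0.00j, 0.76-0.00j, 0.82+0.00j], [-0.32+0.03j, -0.32-0.03j, 0.53+0.00j]]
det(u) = -0.00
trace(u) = 0.01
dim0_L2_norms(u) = [0.1, 0.06, 0.18]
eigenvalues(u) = [(0.05+0.06j), (0.05-0.06j), (-0.09+0j)]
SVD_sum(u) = [[0.0, -0.0, -0.00],  [0.09, -0.0, -0.18],  [0.00, -0.00, -0.0]] + [[-0.01, -0.03, -0.00],[0.00, 0.00, 0.00],[-0.01, -0.05, -0.0]] + [[0.03,-0.01,0.02], [-0.00,0.00,-0.0], [-0.02,0.01,-0.01]]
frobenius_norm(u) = 0.21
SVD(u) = [[-0.02, -0.59, 0.81], [-1.0, 0.03, -0.01], [-0.02, -0.81, -0.59]] @ diag([0.20135401649722873, 0.056828731940836444, 0.04719168641223049]) @ [[-0.45, 0.01, 0.89], [0.17, 0.98, 0.07], [0.88, -0.18, 0.44]]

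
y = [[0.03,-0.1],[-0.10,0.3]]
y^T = [[0.03, -0.10], [-0.1, 0.30]]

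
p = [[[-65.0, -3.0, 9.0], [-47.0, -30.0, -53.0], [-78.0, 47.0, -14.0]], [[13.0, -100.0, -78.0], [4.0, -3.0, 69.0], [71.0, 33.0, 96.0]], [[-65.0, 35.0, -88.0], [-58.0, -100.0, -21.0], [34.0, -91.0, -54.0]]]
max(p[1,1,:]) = 69.0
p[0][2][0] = -78.0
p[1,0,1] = -100.0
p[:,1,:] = [[-47.0, -30.0, -53.0], [4.0, -3.0, 69.0], [-58.0, -100.0, -21.0]]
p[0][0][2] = 9.0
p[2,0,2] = -88.0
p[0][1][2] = -53.0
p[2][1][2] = -21.0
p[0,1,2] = -53.0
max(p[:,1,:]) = 69.0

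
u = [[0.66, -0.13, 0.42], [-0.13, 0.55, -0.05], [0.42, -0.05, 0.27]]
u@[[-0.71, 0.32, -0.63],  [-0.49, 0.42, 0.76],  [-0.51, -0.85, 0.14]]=[[-0.62,-0.2,-0.46], [-0.15,0.23,0.49], [-0.41,-0.12,-0.26]]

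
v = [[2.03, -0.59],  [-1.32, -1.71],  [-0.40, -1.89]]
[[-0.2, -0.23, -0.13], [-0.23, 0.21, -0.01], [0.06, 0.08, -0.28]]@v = [[-0.05, 0.76], [-0.74, -0.20], [0.13, 0.36]]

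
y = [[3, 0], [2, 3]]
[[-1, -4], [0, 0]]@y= [[-11, -12], [0, 0]]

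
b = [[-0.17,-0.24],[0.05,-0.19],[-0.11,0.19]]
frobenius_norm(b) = 0.42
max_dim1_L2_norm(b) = 0.29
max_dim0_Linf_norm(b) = 0.24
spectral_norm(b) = 0.36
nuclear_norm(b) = 0.57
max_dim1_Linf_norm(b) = 0.24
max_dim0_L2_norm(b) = 0.36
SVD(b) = [[-0.71, 0.68], [-0.50, -0.35], [0.49, 0.64]] @ diag([0.36198841336056853, 0.20558304548940362]) @ [[0.12, 0.99],[-0.99, 0.12]]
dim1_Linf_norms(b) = [0.24, 0.19, 0.19]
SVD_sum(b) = [[-0.03, -0.26], [-0.02, -0.18], [0.02, 0.17]] + [[-0.14, 0.02], [0.07, -0.01], [-0.13, 0.02]]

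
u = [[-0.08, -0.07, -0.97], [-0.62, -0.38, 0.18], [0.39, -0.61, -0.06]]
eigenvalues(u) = [(0.12+0.82j), (0.12-0.82j), (-0.76+0j)]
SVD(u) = [[0.96,0.26,-0.11], [-0.23,0.95,0.21], [0.16,-0.18,0.97]] @ diag([0.993504502241348, 0.7338805202343699, 0.7180307695681996]) @ [[0.13, -0.08, -0.99], [-0.93, -0.37, -0.09], [0.36, -0.93, 0.12]]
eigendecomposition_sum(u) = [[(0.06+0.3j), (0.13-0.2j), (-0.39-0.05j)], [-0.18-0.12j, 0.03+0.17j, 0.22-0.17j], [(0.26-0.1j), -0.20-0.08j, (0.03+0.35j)]] + [[0.06-0.30j, 0.13+0.20j, -0.39+0.05j], [-0.18+0.12j, 0.03-0.17j, 0.22+0.17j], [0.26+0.10j, (-0.2+0.08j), 0.03-0.35j]] + [[-0.20-0.00j, (-0.34-0j), (-0.19-0j)], [-0.27-0.00j, -0.45-0.00j, -0.25-0.00j], [(-0.12-0j), -0.20-0.00j, -0.11-0.00j]]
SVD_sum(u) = [[0.12, -0.07, -0.94],  [-0.03, 0.02, 0.23],  [0.02, -0.01, -0.15]] + [[-0.17,-0.07,-0.02],[-0.65,-0.26,-0.06],[0.12,0.05,0.01]] + [[-0.03, 0.07, -0.01], [0.05, -0.14, 0.02], [0.25, -0.65, 0.08]]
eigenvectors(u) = [[(0.66+0j), 0.66-0.00j, 0.56+0.00j], [-0.33+0.33j, (-0.33-0.33j), (0.75+0j)], [(-0.11-0.58j), -0.11+0.58j, (0.34+0j)]]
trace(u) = -0.52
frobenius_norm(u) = 1.43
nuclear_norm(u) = 2.45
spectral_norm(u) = 0.99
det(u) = -0.52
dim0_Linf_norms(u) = [0.62, 0.61, 0.97]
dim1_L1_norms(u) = [1.12, 1.18, 1.06]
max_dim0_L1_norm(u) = 1.21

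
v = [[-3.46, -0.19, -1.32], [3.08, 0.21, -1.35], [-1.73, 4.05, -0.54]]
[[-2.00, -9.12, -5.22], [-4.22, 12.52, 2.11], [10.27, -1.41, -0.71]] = v@[[-0.49, 3.25, 1.1], [2.65, 0.81, 0.43], [2.42, -1.73, 1.01]]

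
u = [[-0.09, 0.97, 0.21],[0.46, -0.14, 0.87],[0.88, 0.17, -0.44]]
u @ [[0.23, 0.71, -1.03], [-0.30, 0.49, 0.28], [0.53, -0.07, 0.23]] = [[-0.20, 0.4, 0.41], [0.61, 0.20, -0.31], [-0.08, 0.74, -0.96]]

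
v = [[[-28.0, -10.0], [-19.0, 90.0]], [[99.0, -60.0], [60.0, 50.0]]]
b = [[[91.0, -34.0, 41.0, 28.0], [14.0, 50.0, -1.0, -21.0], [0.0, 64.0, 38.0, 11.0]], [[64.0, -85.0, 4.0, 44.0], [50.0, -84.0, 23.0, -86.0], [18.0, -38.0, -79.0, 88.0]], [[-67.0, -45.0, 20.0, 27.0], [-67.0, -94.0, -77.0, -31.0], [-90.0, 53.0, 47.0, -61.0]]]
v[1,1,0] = 60.0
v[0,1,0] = -19.0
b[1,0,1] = -85.0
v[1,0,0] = 99.0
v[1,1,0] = 60.0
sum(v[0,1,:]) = 71.0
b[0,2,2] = 38.0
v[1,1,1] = 50.0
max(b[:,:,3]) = 88.0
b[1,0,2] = 4.0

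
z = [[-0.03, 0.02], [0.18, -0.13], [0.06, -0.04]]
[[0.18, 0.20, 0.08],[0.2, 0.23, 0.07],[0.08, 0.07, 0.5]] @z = [[0.04,-0.03], [0.04,-0.03], [0.04,-0.03]]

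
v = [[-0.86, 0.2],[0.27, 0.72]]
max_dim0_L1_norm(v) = 1.13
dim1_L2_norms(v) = [0.88, 0.77]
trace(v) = -0.14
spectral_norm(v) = 0.90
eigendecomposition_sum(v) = [[-0.88,  0.11], [0.15,  -0.02]] + [[0.02,0.09], [0.12,0.74]]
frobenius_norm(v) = 1.17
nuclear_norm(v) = 1.65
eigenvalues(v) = [-0.89, 0.75]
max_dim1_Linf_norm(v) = 0.86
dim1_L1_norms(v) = [1.06, 0.99]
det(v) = -0.67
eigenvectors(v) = [[-0.99, -0.12], [0.17, -0.99]]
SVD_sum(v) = [[-0.84, -0.07], [0.33, 0.03]] + [[-0.02, 0.27], [-0.06, 0.69]]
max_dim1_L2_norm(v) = 0.88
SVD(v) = [[-0.93,0.37], [0.37,0.93]] @ diag([0.9024741238509684, 0.745949365425983]) @ [[1.00, 0.09], [-0.09, 1.00]]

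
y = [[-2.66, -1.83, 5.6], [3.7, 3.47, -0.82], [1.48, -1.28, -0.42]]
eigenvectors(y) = [[-0.81+0.00j, (0.23-0.5j), 0.23+0.50j], [0.41+0.00j, (-0.73+0j), (-0.73-0j)], [0.41+0.00j, (0.16-0.37j), (0.16+0.37j)]]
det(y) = -49.24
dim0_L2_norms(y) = [4.79, 4.13, 5.68]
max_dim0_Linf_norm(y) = 5.6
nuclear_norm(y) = 12.88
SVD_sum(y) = [[-3.6, -2.76, 4.17], [2.5, 1.92, -2.89], [0.34, 0.26, -0.39]] + [[0.76, 1.11, 1.39], [1.12, 1.64, 2.05], [-0.18, -0.26, -0.33]] + [[0.18,-0.18,0.04], [0.09,-0.08,0.02], [1.32,-1.27,0.3]]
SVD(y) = [[-0.82, -0.56, 0.14],[0.57, -0.82, 0.07],[0.08, 0.13, 0.99]] @ diag([7.520895204701025, 3.475922100846184, 1.8833748614532846]) @ [[0.58, 0.45, -0.68], [-0.39, -0.57, -0.72], [0.71, -0.68, 0.16]]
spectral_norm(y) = 7.52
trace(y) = 0.39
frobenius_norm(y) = 8.50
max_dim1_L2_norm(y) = 6.46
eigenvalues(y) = [(-4.59+0j), (2.49+2.13j), (2.49-2.13j)]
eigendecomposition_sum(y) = [[(-2.73+0j),-0.04+0.00j,(3.66-0j)], [(1.4-0j),(0.02-0j),(-1.87+0j)], [1.40-0.00j,0.02-0.00j,(-1.88+0j)]] + [[(0.04+0.98j), -0.90+1.03j, 0.97+0.88j], [1.15-0.58j, (1.73+0.51j), 0.53-1.65j], [0.04+0.72j, -0.65+0.77j, 0.73+0.64j]] + [[0.04-0.98j, (-0.9-1.03j), 0.97-0.88j], [(1.15+0.58j), (1.73-0.51j), (0.53+1.65j)], [(0.04-0.72j), -0.65-0.77j, 0.73-0.64j]]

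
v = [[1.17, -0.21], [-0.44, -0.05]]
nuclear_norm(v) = 1.38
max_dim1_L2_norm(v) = 1.19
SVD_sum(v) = [[1.18,-0.17], [-0.42,0.06]] + [[-0.01, -0.04], [-0.02, -0.11]]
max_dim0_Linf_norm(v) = 1.17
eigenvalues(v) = [1.24, -0.12]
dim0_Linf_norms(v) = [1.17, 0.21]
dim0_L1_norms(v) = [1.61, 0.26]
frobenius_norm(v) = 1.27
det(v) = -0.15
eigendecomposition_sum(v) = [[1.18, -0.19],  [-0.4, 0.07]] + [[-0.01,-0.02], [-0.04,-0.12]]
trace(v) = 1.12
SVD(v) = [[-0.94, 0.34], [0.34, 0.94]] @ diag([1.2628626358486876, 0.1194904304842228]) @ [[-0.99, 0.14], [-0.14, -0.99]]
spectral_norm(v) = 1.26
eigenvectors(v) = [[0.95, 0.16], [-0.32, 0.99]]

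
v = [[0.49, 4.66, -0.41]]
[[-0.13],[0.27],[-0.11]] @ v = [[-0.06, -0.61, 0.05],[0.13, 1.26, -0.11],[-0.05, -0.51, 0.05]]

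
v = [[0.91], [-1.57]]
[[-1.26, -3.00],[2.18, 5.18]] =v @ [[-1.39, -3.3]]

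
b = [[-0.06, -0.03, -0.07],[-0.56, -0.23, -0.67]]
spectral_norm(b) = 0.91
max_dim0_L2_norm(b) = 0.67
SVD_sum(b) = [[-0.06, -0.02, -0.07], [-0.56, -0.23, -0.67]] + [[0.0, -0.01, 0.00],[-0.00, 0.00, -0.0]]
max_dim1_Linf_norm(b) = 0.67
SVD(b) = [[-0.11, -0.99], [-0.99, 0.11]] @ diag([0.9081676475198525, 0.0056146236077863915]) @ [[0.62, 0.26, 0.74], [-0.00, 0.95, -0.32]]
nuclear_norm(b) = 0.91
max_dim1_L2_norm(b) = 0.9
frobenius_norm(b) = 0.91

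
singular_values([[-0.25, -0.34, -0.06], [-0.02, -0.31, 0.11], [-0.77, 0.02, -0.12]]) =[0.83, 0.45, 0.09]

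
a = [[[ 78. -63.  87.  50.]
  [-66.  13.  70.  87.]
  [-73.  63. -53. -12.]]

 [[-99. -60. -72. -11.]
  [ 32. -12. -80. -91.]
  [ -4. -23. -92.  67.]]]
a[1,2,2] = -92.0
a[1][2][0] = -4.0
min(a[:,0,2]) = -72.0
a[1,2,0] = -4.0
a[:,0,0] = [78.0, -99.0]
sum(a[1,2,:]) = -52.0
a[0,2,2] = -53.0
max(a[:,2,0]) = -4.0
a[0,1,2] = 70.0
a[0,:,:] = [[78.0, -63.0, 87.0, 50.0], [-66.0, 13.0, 70.0, 87.0], [-73.0, 63.0, -53.0, -12.0]]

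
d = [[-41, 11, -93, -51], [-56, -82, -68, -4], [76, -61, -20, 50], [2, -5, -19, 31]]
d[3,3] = 31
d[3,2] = -19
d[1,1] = -82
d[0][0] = -41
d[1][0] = -56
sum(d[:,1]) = -137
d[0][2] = -93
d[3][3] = 31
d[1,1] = -82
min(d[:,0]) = -56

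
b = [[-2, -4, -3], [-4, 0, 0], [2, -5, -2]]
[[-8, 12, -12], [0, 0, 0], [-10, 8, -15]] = b @ [[0, 0, 0], [2, 0, 3], [0, -4, 0]]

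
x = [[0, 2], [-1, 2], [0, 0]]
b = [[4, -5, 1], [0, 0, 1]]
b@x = [[5, -2], [0, 0]]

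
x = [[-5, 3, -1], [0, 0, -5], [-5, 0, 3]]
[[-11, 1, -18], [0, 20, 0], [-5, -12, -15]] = x@[[1, 0, 3], [-2, -1, -1], [0, -4, 0]]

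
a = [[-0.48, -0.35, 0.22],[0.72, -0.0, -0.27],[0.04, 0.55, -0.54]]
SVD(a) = [[-0.58,0.07,0.81], [0.60,-0.63,0.48], [0.55,0.77,0.32]] @ diag([1.0664479016093789, 0.6502167344254762, 0.16794960978229137]) @ [[0.69, 0.47, -0.55], [-0.70, 0.62, -0.35], [-0.17, -0.63, -0.76]]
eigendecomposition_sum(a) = [[(-0.21+0.17j),(-0.17-0.14j),(0.13+0.04j)], [0.44+0.06j,0.02+0.36j,-0.10-0.19j], [(0.17-0.37j),0.32+0.08j,-0.19+0.03j]] + [[(-0.21-0.17j),  -0.17+0.14j,  0.13-0.04j], [(0.44-0.06j),  0.02-0.36j,  -0.10+0.19j], [0.17+0.37j,  0.32-0.08j,  (-0.19-0.03j)]] + [[-0.06-0.00j, -0.02-0.00j, -0.03+0.00j], [-0.15-0.00j, (-0.04-0j), -0.08+0.00j], [(-0.3-0j), -0.09-0.00j, -0.15+0.00j]]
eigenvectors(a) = [[-0.28+0.30j, -0.28-0.30j, 0.17+0.00j], [0.67+0.00j, 0.67-0.00j, 0.44+0.00j], [(0.19-0.59j), 0.19+0.59j, (0.88+0j)]]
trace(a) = -1.02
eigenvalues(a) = [(-0.38+0.56j), (-0.38-0.56j), (-0.26+0j)]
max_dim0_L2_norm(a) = 0.87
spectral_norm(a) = 1.07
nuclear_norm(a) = 1.88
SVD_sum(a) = [[-0.43, -0.29, 0.34], [0.44, 0.30, -0.35], [0.4, 0.28, -0.32]] + [[-0.03, 0.03, -0.02], [0.29, -0.25, 0.15], [-0.35, 0.31, -0.18]] + [[-0.02, -0.09, -0.10], [-0.01, -0.05, -0.06], [-0.01, -0.03, -0.04]]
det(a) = -0.12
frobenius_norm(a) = 1.26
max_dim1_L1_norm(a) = 1.13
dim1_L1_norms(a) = [1.05, 0.99, 1.13]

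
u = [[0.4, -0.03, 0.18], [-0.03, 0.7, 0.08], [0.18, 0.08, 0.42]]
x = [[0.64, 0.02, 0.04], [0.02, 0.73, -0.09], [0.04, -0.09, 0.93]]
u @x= [[0.26, -0.03, 0.19], [-0.0, 0.50, 0.01], [0.13, 0.02, 0.39]]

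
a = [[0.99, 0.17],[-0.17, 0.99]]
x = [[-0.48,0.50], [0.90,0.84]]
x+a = [[0.51,  0.67], [0.73,  1.83]]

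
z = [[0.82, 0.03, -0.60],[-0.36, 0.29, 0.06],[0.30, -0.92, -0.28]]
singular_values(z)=[1.26, 0.8, 0.17]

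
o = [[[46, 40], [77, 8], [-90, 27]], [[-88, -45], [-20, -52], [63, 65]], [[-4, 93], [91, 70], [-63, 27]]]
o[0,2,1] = 27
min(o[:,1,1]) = -52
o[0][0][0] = 46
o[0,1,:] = [77, 8]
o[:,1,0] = [77, -20, 91]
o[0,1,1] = 8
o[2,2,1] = 27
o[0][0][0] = 46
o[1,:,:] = [[-88, -45], [-20, -52], [63, 65]]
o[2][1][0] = 91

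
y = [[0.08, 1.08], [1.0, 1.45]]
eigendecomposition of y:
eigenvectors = [[-0.89, -0.49], [0.46, -0.87]]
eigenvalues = [-0.48, 2.01]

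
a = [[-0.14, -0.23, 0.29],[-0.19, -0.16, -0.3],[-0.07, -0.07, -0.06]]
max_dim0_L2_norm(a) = 0.42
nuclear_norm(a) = 0.80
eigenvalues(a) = [-0.37, 0.0, 0.01]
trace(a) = -0.36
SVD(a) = [[0.65, 0.75, -0.09], [-0.74, 0.61, -0.28], [-0.15, 0.25, 0.95]] @ diag([0.42586618777204005, 0.3746171242200529, 1.8804442791334114e-05]) @ [[0.14,-0.05,0.99],[-0.64,-0.77,0.05],[-0.76,0.64,0.14]]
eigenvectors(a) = [[-0.46, -0.76, 0.76],[-0.84, 0.64, -0.64],[-0.29, 0.14, -0.12]]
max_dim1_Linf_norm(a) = 0.3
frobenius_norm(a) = 0.57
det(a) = -0.00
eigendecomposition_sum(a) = [[-0.12, -0.13, -0.02],  [-0.21, -0.24, -0.04],  [-0.07, -0.08, -0.01]] + [[0.00, 0.01, -0.03],[-0.00, -0.01, 0.02],[-0.0, -0.00, 0.00]] + [[-0.03, -0.10, 0.34],[0.02, 0.09, -0.29],[0.0, 0.02, -0.05]]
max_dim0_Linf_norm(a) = 0.3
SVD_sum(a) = [[0.04, -0.01, 0.28], [-0.04, 0.02, -0.31], [-0.01, 0.00, -0.07]] + [[-0.18, -0.22, 0.01], [-0.15, -0.18, 0.01], [-0.06, -0.07, 0.01]] + [[0.00,-0.00,-0.00], [0.0,-0.0,-0.00], [-0.0,0.00,0.0]]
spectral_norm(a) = 0.43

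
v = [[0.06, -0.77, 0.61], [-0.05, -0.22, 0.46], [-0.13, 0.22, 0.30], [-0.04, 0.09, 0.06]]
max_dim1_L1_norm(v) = 1.44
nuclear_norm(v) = 1.55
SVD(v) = [[-0.9, 0.23, -0.20],[-0.44, -0.4, 0.37],[-0.04, -0.85, 0.03],[0.02, -0.25, -0.91]] @ diag([1.0898924338229605, 0.46025135239966397, 0.0017819398822175884]) @ [[-0.02, 0.72, -0.7], [0.34, -0.65, -0.68], [0.94, 0.25, 0.22]]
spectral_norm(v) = 1.09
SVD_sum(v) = [[0.02, -0.70, 0.68],[0.01, -0.34, 0.33],[0.0, -0.04, 0.03],[-0.0, 0.02, -0.02]] + [[0.04, -0.07, -0.07], [-0.06, 0.12, 0.13], [-0.13, 0.25, 0.27], [-0.04, 0.07, 0.08]] + [[-0.00, -0.00, -0.0], [0.0, 0.00, 0.0], [0.00, 0.00, 0.00], [-0.00, -0.0, -0.00]]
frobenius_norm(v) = 1.18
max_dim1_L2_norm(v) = 0.98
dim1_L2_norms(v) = [0.98, 0.51, 0.39, 0.12]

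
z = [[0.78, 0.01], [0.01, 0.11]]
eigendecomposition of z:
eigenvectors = [[1.0, -0.01], [0.01, 1.0]]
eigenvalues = [0.78, 0.11]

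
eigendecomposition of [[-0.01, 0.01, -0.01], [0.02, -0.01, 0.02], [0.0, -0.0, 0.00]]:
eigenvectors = [[0.58, -0.58, -0.71],  [0.82, 0.82, -0.00],  [0.0, 0.00, 0.71]]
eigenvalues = [0.0, -0.02, 0.0]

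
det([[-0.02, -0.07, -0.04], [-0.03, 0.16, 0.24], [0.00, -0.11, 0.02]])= -0.001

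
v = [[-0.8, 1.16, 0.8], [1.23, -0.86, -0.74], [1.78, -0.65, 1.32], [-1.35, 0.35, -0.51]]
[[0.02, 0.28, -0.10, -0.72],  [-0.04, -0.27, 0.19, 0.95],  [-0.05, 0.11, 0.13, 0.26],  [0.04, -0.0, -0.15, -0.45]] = v @ [[-0.03, -0.05, 0.16, 0.54], [-0.00, 0.08, 0.08, 0.09], [0.00, 0.19, -0.08, -0.49]]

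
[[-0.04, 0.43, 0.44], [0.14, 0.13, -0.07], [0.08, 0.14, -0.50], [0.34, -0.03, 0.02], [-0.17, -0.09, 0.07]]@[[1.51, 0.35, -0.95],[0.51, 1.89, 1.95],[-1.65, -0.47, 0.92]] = [[-0.57,  0.59,  1.28], [0.39,  0.33,  0.06], [1.02,  0.53,  -0.26], [0.47,  0.05,  -0.36], [-0.42,  -0.26,  0.05]]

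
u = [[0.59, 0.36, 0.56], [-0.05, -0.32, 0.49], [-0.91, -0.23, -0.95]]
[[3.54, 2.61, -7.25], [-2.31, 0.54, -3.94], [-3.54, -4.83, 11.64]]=u@[[3.1, 5.82, -3.15], [5.75, -2.44, -0.99], [-0.64, 0.10, -9.00]]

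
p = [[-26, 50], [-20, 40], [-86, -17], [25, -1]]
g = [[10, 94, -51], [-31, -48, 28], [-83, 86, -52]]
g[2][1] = 86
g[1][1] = -48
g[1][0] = -31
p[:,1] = [50, 40, -17, -1]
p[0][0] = -26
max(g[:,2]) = 28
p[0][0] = -26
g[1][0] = -31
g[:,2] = [-51, 28, -52]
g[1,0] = -31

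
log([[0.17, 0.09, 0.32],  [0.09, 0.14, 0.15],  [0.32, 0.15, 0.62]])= [[-4.77, 0.59, 2.23],[0.59, -2.25, 0.28],[2.23, 0.28, -1.44]]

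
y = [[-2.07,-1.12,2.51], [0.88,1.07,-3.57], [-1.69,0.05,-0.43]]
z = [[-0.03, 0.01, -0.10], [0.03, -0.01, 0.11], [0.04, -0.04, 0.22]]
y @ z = [[0.13, -0.11, 0.64], [-0.14, 0.14, -0.76], [0.03, -0.0, 0.08]]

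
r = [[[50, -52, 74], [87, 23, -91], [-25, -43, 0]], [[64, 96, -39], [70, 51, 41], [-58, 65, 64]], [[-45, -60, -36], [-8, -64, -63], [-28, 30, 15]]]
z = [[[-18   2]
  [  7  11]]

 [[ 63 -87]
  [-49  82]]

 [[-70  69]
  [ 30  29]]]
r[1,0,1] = 96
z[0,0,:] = [-18, 2]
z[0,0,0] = -18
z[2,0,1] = 69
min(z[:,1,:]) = -49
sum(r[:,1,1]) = 10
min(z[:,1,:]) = -49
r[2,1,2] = -63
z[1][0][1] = -87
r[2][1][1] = -64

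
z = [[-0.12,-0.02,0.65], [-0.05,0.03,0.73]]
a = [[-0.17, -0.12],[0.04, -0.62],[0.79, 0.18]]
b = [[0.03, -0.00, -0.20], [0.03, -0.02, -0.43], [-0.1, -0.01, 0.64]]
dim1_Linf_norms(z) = [0.65, 0.73]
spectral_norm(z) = 0.98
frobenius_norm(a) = 1.04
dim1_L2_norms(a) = [0.21, 0.62, 0.81]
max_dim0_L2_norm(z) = 0.98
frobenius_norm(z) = 0.99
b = a @ z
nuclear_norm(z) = 1.05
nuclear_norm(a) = 1.45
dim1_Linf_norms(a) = [0.17, 0.62, 0.79]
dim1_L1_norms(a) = [0.29, 0.66, 0.97]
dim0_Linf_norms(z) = [0.12, 0.03, 0.73]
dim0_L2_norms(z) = [0.13, 0.04, 0.98]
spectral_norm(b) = 0.80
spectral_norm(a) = 0.85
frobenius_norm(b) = 0.80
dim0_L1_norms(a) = [1.0, 0.92]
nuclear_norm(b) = 0.84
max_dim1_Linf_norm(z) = 0.73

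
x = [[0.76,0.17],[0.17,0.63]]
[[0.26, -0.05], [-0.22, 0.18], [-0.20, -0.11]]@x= [[0.19,0.01], [-0.14,0.08], [-0.17,-0.1]]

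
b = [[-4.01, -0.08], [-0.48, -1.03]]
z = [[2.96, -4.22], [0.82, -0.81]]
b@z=[[-11.94, 16.99], [-2.27, 2.86]]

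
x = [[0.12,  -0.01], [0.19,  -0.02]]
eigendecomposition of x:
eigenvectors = [[0.55, 0.08], [0.84, 1.0]]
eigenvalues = [0.1, -0.0]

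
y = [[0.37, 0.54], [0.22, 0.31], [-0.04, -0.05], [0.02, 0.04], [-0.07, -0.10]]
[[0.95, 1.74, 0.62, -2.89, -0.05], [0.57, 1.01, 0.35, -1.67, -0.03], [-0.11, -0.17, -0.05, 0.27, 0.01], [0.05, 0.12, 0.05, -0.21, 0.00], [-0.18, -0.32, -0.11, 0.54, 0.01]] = y @ [[3.18,1.62,-0.61,-1.02,-0.68], [-0.42,2.11,1.57,-4.66,0.37]]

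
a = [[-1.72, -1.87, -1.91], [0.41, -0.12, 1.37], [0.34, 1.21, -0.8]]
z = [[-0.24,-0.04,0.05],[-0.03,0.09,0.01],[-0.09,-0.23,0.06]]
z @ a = [[0.41, 0.51, 0.36], [0.09, 0.06, 0.17], [0.08, 0.27, -0.19]]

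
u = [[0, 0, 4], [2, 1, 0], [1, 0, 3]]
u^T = [[0, 2, 1], [0, 1, 0], [4, 0, 3]]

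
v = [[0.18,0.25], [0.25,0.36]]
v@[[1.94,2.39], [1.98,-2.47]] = [[0.84, -0.19], [1.20, -0.29]]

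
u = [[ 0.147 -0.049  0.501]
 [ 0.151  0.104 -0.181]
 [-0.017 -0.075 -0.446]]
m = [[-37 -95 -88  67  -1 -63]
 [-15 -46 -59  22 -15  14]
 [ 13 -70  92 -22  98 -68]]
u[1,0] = 0.151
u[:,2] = [0.501, -0.181, -0.446]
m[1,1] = -46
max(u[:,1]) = 0.104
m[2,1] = -70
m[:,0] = [-37, -15, 13]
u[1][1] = 0.104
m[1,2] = -59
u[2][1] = -0.075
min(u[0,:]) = -0.049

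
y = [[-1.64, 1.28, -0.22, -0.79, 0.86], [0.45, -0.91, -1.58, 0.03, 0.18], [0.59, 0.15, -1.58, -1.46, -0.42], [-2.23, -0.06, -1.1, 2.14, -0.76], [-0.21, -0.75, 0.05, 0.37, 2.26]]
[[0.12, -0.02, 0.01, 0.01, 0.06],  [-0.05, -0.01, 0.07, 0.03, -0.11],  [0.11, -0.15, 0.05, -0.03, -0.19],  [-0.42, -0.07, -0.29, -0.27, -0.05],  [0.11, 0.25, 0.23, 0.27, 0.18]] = y @[[0.02,0.03,0.11,0.09,-0.07], [-0.00,-0.01,0.06,0.04,-0.08], [0.04,0.03,-0.03,-0.0,0.1], [-0.13,0.05,0.01,0.02,-0.03], [0.07,0.10,0.13,0.14,0.05]]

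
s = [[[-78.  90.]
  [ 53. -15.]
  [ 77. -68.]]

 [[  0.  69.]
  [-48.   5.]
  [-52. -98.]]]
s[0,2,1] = -68.0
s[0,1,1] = -15.0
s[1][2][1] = -98.0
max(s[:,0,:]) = 90.0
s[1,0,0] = 0.0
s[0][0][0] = -78.0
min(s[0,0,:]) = -78.0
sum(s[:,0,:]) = 81.0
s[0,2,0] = 77.0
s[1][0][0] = 0.0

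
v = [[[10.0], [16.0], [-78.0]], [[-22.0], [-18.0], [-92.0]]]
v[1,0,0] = -22.0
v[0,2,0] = -78.0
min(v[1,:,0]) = -92.0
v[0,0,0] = 10.0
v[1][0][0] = -22.0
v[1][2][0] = -92.0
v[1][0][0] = -22.0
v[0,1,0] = 16.0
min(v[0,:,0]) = -78.0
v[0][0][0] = 10.0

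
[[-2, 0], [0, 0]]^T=[[-2, 0], [0, 0]]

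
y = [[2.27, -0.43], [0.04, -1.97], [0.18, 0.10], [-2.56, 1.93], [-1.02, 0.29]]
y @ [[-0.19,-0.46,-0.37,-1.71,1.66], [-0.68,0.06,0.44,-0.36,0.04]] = [[-0.14, -1.07, -1.03, -3.73, 3.75], [1.33, -0.14, -0.88, 0.64, -0.01], [-0.10, -0.08, -0.02, -0.34, 0.3], [-0.83, 1.29, 1.80, 3.68, -4.17], [-0.0, 0.49, 0.5, 1.64, -1.68]]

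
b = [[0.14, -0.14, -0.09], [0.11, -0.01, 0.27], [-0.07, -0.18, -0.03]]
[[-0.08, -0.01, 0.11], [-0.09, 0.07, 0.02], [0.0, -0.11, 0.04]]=b @[[-0.47, 0.43, 0.40], [0.2, 0.4, -0.34], [-0.14, 0.11, -0.10]]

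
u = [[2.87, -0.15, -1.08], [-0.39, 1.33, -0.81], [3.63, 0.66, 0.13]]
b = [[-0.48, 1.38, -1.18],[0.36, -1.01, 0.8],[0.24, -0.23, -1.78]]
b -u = [[-3.35, 1.53, -0.10], [0.75, -2.34, 1.61], [-3.39, -0.89, -1.91]]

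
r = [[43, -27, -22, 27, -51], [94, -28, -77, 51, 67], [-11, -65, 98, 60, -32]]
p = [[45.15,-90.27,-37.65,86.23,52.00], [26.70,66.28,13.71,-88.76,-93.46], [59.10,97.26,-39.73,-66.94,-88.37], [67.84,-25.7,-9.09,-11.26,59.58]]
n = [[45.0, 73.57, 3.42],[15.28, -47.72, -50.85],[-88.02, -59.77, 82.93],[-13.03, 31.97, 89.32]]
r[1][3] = 51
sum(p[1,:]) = -75.53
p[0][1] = -90.27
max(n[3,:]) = 89.32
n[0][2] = 3.42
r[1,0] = 94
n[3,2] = 89.32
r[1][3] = 51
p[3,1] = -25.7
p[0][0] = 45.15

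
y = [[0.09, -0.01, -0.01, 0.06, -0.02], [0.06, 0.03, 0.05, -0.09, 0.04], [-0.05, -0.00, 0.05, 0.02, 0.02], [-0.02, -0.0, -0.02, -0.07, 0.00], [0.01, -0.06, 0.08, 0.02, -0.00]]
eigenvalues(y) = [(0.11+0j), (0.02+0.05j), (0.02-0.05j), 0j, (-0.05+0j)]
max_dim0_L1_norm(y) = 0.26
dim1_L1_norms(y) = [0.19, 0.27, 0.14, 0.11, 0.17]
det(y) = -0.00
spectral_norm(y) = 0.14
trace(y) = 0.10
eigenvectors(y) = [[(-0.66+0j), (-0.06+0.16j), -0.06-0.16j, (-0.05+0j), -0.10+0.00j], [0.09+0.00j, (0.71+0j), (0.71-0j), (0.44+0j), 0.42+0.00j], [0.65+0.00j, 0.08-0.00j, (0.08+0j), (0.33+0j), -0.27+0.00j], [0j, (-0.02-0.02j), (-0.02+0.02j), (-0.08+0j), (0.49+0j)], [(0.36+0j), (-0.23+0.63j), -0.23-0.63j, -0.83+0.00j, 0.70+0.00j]]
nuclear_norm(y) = 0.43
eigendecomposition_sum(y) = [[(0.07+0j), 0j, (-0.03+0j), (0.02+0j), -0.02-0.00j],  [-0.01-0.00j, (-0+0j), 0j, -0.00+0.00j, 0j],  [-0.07-0.00j, -0.00+0.00j, (0.03+0j), -0.01+0.00j, 0.02+0.00j],  [(-0-0j), (-0+0j), 0.00+0.00j, (-0+0j), 0.00+0.00j],  [(-0.04-0j), (-0+0j), (0.02+0j), (-0.01+0j), (0.01+0j)]] + [[(0.01+0.01j), (-0.01+0j), (0.01+0.01j), (0.02+0j), (-0+0j)], [0.04-0.05j, 0.02+0.03j, (0.03-0.06j), -0.02-0.07j, (0.02-0j)], [-0.01j, 0j, 0.00-0.01j, (-0-0.01j), 0.00-0.00j], [(-0+0j), 0.00-0.00j, -0.00+0.00j, (-0+0j), (-0-0j)], [0.04+0.05j, -0.03+0.01j, (0.04+0.04j), (0.06+0.01j), (-0.01+0.02j)]] + [[0.01-0.01j, (-0.01-0j), 0.01-0.01j, (0.02-0j), -0.00-0.00j], [(0.04+0.05j), 0.02-0.03j, (0.03+0.06j), (-0.02+0.07j), 0.02+0.00j], [0.01j, -0j, 0.01j, -0.00+0.01j, 0j], [-0.00-0.00j, 0j, -0.00-0.00j, -0.00-0.00j, -0.00+0.00j], [0.04-0.05j, (-0.03-0.01j), 0.04-0.04j, 0.06-0.01j, (-0.01-0.02j)]] + [[-0.00-0.00j, 0j, -0.00-0.00j, -0.00-0.00j, 0.00+0.00j],[0.00+0.00j, (-0-0j), 0.00+0.00j, 0j, -0.00-0.00j],[0j, -0.00-0.00j, 0j, 0.00+0.00j, (-0-0j)],[-0.00-0.00j, 0j, -0.00-0.00j, -0.00-0.00j, 0j],[-0.01-0.00j, 0.00+0.00j, -0.01-0.00j, -0.01-0.00j, 0j]] + [[0.00+0.00j, 0.00-0.00j, 0j, (0.01+0j), (-0-0j)], [(-0.01-0j), (-0+0j), (-0.01-0j), -0.06-0.00j, 0j], [0.01+0.00j, -0j, (0.01+0j), 0.04+0.00j, -0.00-0.00j], [(-0.01-0j), -0.00+0.00j, -0.01-0.00j, -0.07-0.00j, 0.00+0.00j], [(-0.02-0j), (-0+0j), -0.02-0.00j, -0.09-0.00j, 0.00+0.00j]]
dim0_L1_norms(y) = [0.23, 0.1, 0.21, 0.26, 0.08]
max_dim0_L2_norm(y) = 0.13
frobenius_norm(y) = 0.23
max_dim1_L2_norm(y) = 0.13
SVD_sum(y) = [[0.01, -0.02, -0.01, 0.07, -0.02], [-0.01, 0.03, 0.01, -0.09, 0.03], [0.0, -0.00, -0.00, 0.00, -0.0], [-0.01, 0.02, 0.01, -0.06, 0.02], [0.00, -0.01, -0.0, 0.02, -0.01]] + [[0.07, -0.01, 0.03, -0.0, 0.01],[0.07, -0.01, 0.03, -0.00, 0.01],[-0.02, 0.00, -0.01, 0.00, -0.00],[-0.02, 0.0, -0.01, 0.00, -0.0],[0.04, -0.0, 0.02, -0.00, 0.00]] + [[0.02, 0.01, -0.03, -0.0, -0.01], [-0.00, -0.00, 0.00, 0.00, 0.00], [-0.03, -0.02, 0.06, 0.01, 0.01], [0.01, 0.01, -0.01, -0.00, -0.00], [-0.03, -0.03, 0.07, 0.01, 0.01]] + [[-0.0, 0.00, 0.00, 0.0, 0.00], [-0.00, 0.01, 0.0, 0.01, 0.01], [-0.00, 0.02, 0.0, 0.01, 0.01], [0.0, -0.02, -0.01, -0.01, -0.01], [0.0, -0.02, -0.0, -0.01, -0.01]] + [[-0.0, 0.00, 0.00, -0.00, -0.00],[0.0, -0.00, -0.0, 0.00, 0.0],[-0.00, 0.00, 0.00, -0.00, -0.00],[-0.0, 0.0, 0.0, -0.00, -0.00],[0.0, -0.0, -0.0, 0.0, 0.00]]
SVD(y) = [[-0.51, -0.61, 0.34, 0.03, -0.51], [0.71, -0.64, -0.04, 0.27, 0.05], [-0.02, 0.20, -0.58, 0.54, -0.58], [0.45, 0.19, 0.13, -0.59, -0.63], [-0.18, -0.37, -0.73, -0.54, 0.11]] @ diag([0.14208320246579664, 0.12237873740586605, 0.11557432594304767, 0.049781222558183985, 0.0004618132006247741]) @ [[-0.09, 0.26, 0.12, -0.91, 0.27], [-0.91, 0.07, -0.41, 0.03, -0.08], [0.41, 0.34, -0.82, -0.10, -0.17], [-0.04, 0.8, 0.18, 0.38, 0.42], [0.05, -0.41, -0.33, 0.09, 0.85]]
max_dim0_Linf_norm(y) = 0.09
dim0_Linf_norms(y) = [0.09, 0.06, 0.08, 0.09, 0.04]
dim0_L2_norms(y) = [0.12, 0.07, 0.11, 0.13, 0.05]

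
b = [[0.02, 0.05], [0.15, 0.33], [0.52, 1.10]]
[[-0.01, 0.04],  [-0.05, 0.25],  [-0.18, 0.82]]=b @ [[0.04, -0.18], [-0.18, 0.83]]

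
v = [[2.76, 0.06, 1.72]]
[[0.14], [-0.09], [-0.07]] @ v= [[0.39,0.01,0.24], [-0.25,-0.01,-0.15], [-0.19,-0.0,-0.12]]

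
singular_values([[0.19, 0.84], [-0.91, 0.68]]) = [1.22, 0.73]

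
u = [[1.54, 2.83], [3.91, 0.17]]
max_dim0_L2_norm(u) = 4.2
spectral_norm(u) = 4.45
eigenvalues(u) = [4.25, -2.54]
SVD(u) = [[-0.57, -0.82], [-0.82, 0.57]] @ diag([4.450162573252427, 2.4276641183704446]) @ [[-0.92, -0.39], [0.39, -0.92]]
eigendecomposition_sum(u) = [[2.55, 1.77], [2.45, 1.70]] + [[-1.01, 1.06], [1.46, -1.53]]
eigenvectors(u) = [[0.72, -0.57], [0.69, 0.82]]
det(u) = -10.80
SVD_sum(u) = [[2.32, 0.99], [3.37, 1.44]] + [[-0.78, 1.84], [0.54, -1.27]]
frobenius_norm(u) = 5.07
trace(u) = 1.71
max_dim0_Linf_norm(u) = 3.91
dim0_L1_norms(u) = [5.45, 3.0]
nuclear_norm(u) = 6.88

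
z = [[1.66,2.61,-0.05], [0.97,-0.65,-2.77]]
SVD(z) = [[-1.0, -0.10], [-0.1, 1.00]] @ diag([3.0943910186970656, 3.005202858944289]) @ [[-0.56,-0.82,0.10], [0.27,-0.3,-0.92]]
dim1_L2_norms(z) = [3.09, 3.01]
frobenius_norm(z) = 4.31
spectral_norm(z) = 3.09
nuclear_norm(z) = 6.10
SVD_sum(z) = [[1.74, 2.52, -0.32], [0.17, 0.24, -0.03]] + [[-0.08, 0.09, 0.27], [0.8, -0.89, -2.74]]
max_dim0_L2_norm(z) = 2.77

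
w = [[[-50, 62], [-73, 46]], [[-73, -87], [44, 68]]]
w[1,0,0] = -73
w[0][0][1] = 62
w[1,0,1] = -87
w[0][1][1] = 46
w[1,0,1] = -87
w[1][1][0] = 44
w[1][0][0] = -73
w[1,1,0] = 44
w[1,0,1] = -87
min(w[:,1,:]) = -73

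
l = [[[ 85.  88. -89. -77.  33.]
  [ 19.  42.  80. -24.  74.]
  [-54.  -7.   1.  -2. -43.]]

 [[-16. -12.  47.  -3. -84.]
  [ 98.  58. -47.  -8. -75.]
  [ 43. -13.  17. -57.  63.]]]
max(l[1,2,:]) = 63.0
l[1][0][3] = -3.0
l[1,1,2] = -47.0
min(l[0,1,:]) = -24.0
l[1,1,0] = 98.0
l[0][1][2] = 80.0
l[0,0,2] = -89.0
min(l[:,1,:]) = -75.0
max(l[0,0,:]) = 88.0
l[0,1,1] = 42.0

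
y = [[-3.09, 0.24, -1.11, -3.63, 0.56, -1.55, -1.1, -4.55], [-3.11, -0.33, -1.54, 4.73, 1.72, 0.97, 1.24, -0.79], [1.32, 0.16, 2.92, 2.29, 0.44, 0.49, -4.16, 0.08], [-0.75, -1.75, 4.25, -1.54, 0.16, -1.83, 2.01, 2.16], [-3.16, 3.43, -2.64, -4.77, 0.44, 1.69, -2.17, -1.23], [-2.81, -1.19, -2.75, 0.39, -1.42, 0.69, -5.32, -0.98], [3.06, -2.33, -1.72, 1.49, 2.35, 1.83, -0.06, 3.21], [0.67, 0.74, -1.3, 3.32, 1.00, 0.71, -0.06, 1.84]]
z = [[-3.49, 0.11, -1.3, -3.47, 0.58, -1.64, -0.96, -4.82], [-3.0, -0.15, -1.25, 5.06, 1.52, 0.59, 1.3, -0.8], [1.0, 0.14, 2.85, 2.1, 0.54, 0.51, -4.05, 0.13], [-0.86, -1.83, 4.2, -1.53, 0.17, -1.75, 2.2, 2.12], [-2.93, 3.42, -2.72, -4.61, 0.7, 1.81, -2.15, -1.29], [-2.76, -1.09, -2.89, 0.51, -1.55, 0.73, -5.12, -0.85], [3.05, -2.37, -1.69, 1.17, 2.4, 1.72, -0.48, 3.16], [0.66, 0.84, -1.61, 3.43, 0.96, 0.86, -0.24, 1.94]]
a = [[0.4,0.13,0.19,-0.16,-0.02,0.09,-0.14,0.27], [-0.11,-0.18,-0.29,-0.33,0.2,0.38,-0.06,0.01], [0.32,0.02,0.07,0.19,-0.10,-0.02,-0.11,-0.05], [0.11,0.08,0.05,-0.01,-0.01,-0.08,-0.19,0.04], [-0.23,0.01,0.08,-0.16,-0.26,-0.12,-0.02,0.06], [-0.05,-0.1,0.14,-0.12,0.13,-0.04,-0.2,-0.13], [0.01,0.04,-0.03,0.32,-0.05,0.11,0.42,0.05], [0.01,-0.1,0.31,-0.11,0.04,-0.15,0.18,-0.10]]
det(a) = -0.00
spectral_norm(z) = 11.39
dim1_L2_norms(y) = [6.97, 6.37, 5.77, 6.01, 7.79, 6.98, 6.26, 4.31]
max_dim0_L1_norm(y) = 22.16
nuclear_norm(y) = 44.26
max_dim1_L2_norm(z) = 7.68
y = a + z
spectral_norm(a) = 0.76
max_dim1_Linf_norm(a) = 0.42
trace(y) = 0.87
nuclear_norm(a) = 3.12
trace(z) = 0.57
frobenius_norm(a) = 1.33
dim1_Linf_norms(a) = [0.4, 0.38, 0.32, 0.19, 0.26, 0.2, 0.42, 0.31]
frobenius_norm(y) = 18.05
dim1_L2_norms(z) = [7.29, 6.42, 5.52, 6.04, 7.68, 6.88, 6.17, 4.58]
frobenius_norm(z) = 18.07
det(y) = 171159.12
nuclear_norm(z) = 44.41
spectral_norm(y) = 11.54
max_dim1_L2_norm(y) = 7.79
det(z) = 168389.01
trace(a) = 0.30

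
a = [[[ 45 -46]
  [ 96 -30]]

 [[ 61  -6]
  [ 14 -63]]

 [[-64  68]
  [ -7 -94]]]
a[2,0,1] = 68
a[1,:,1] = [-6, -63]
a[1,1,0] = 14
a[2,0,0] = -64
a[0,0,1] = -46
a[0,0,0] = 45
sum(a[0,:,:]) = 65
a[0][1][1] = -30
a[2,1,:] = [-7, -94]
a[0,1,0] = 96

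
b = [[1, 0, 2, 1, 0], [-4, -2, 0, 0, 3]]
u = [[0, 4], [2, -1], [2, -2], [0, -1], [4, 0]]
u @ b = [[-16, -8, 0, 0, 12], [6, 2, 4, 2, -3], [10, 4, 4, 2, -6], [4, 2, 0, 0, -3], [4, 0, 8, 4, 0]]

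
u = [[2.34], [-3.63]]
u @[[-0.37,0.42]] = [[-0.87, 0.98], [1.34, -1.52]]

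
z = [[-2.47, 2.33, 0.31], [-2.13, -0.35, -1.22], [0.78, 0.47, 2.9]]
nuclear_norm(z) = 8.20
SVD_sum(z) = [[-2.04, 0.66, -1.26], [-1.86, 0.6, -1.15], [1.63, -0.53, 1.01]] + [[-0.59,1.44,1.71], [0.15,-0.36,-0.42], [-0.57,1.39,1.66]] + [[0.16, 0.23, -0.14], [-0.42, -0.60, 0.36], [-0.27, -0.39, 0.24]]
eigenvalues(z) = [(-1.29+1.79j), (-1.29-1.79j), (2.67+0j)]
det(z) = 13.04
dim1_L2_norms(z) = [3.41, 2.48, 3.04]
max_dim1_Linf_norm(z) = 2.9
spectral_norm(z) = 3.91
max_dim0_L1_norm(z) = 5.38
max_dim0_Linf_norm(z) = 2.9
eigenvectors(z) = [[(0.71+0j), 0.71-0.00j, (-0.09+0j)], [0.38+0.56j, 0.38-0.56j, (-0.32+0j)], [-0.13-0.12j, (-0.13+0.12j), 0.94+0.00j]]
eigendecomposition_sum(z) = [[-1.23+0.49j, 1.19+0.89j, (0.29+0.35j)], [(-1.03-0.71j), -0.07+1.41j, (-0.12+0.41j)], [(0.29+0.12j), -0.06-0.35j, (0.01-0.11j)]] + [[(-1.23-0.49j), 1.19-0.89j, (0.29-0.35j)], [(-1.03+0.71j), (-0.07-1.41j), (-0.12-0.41j)], [(0.29-0.12j), -0.06+0.35j, 0.01+0.11j]] + [[(-0.02-0j), (-0.06-0j), (-0.27-0j)], [(-0.06-0j), (-0.2-0j), (-0.98-0j)], [0.19+0.00j, (0.6+0j), 2.89+0.00j]]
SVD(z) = [[-0.64, -0.71, 0.31],[-0.58, 0.18, -0.79],[0.51, -0.68, -0.52]] @ diag([3.9101124167120074, 3.268470092148158, 1.0203549114928578]) @ [[0.82, -0.27, 0.51],[0.26, -0.62, -0.74],[0.51, 0.74, -0.44]]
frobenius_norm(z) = 5.20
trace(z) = 0.08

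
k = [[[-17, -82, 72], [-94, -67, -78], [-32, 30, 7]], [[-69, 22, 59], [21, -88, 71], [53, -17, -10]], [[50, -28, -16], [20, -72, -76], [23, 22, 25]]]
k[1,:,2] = [59, 71, -10]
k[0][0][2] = 72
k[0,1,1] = -67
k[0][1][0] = -94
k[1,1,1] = -88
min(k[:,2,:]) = -32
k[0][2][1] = 30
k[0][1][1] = -67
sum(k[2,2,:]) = 70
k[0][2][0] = -32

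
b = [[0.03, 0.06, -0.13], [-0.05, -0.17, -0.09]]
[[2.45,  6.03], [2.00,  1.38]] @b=[[-0.23, -0.88, -0.86], [-0.01, -0.11, -0.38]]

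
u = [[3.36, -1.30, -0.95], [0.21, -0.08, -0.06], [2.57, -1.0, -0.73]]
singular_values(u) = [4.7, 0.0, 0.0]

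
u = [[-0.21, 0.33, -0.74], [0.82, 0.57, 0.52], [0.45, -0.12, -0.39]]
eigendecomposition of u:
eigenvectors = [[-0.29+0.00j, (-0.65+0j), (-0.65-0j)], [-0.96+0.00j, 0.50+0.02j, (0.5-0.02j)], [-0.01+0.00j, (0.03+0.56j), (0.03-0.56j)]]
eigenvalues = [(0.83+0j), (-0.43+0.63j), (-0.43-0.63j)]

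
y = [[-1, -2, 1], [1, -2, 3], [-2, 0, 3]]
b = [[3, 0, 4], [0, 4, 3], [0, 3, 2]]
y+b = [[2, -2, 5], [1, 2, 6], [-2, 3, 5]]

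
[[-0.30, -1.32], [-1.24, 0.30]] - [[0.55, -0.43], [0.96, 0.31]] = [[-0.85,-0.89], [-2.20,-0.01]]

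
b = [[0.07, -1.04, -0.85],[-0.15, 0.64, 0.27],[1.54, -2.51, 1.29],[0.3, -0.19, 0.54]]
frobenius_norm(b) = 3.61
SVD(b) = [[-0.18, 0.86, 0.16], [0.15, -0.36, 0.79], [-0.96, -0.17, 0.18], [-0.14, -0.31, -0.56]] @ diag([3.3337230142575196, 1.397777365232466, 0.003049828445489441]) @ [[-0.47, 0.82, -0.34],[-0.17, -0.46, -0.87],[-0.87, -0.35, 0.36]]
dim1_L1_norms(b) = [1.96, 1.06, 5.34, 1.03]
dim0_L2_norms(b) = [1.58, 2.8, 1.66]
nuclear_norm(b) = 4.73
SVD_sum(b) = [[0.28, -0.49, 0.2], [-0.23, 0.41, -0.17], [1.50, -2.62, 1.08], [0.22, -0.39, 0.16]] + [[-0.21, -0.55, -1.05], [0.09, 0.23, 0.44], [0.04, 0.11, 0.21], [0.08, 0.2, 0.38]] + [[-0.0,-0.0,0.0], [-0.00,-0.0,0.0], [-0.00,-0.0,0.0], [0.00,0.0,-0.0]]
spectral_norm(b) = 3.33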